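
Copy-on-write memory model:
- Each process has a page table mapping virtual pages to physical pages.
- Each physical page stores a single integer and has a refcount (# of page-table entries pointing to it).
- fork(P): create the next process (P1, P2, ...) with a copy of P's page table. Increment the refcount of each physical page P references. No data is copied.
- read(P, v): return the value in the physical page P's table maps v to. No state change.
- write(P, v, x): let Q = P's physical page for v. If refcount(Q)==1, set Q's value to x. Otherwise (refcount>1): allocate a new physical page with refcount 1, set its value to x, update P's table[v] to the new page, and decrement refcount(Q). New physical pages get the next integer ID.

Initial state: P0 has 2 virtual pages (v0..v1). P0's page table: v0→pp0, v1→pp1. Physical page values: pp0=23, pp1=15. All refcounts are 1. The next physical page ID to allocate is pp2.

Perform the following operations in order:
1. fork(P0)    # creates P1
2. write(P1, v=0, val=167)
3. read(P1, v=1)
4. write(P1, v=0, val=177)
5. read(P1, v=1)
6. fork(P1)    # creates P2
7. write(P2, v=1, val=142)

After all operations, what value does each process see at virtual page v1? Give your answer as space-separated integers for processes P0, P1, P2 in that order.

Op 1: fork(P0) -> P1. 2 ppages; refcounts: pp0:2 pp1:2
Op 2: write(P1, v0, 167). refcount(pp0)=2>1 -> COPY to pp2. 3 ppages; refcounts: pp0:1 pp1:2 pp2:1
Op 3: read(P1, v1) -> 15. No state change.
Op 4: write(P1, v0, 177). refcount(pp2)=1 -> write in place. 3 ppages; refcounts: pp0:1 pp1:2 pp2:1
Op 5: read(P1, v1) -> 15. No state change.
Op 6: fork(P1) -> P2. 3 ppages; refcounts: pp0:1 pp1:3 pp2:2
Op 7: write(P2, v1, 142). refcount(pp1)=3>1 -> COPY to pp3. 4 ppages; refcounts: pp0:1 pp1:2 pp2:2 pp3:1
P0: v1 -> pp1 = 15
P1: v1 -> pp1 = 15
P2: v1 -> pp3 = 142

Answer: 15 15 142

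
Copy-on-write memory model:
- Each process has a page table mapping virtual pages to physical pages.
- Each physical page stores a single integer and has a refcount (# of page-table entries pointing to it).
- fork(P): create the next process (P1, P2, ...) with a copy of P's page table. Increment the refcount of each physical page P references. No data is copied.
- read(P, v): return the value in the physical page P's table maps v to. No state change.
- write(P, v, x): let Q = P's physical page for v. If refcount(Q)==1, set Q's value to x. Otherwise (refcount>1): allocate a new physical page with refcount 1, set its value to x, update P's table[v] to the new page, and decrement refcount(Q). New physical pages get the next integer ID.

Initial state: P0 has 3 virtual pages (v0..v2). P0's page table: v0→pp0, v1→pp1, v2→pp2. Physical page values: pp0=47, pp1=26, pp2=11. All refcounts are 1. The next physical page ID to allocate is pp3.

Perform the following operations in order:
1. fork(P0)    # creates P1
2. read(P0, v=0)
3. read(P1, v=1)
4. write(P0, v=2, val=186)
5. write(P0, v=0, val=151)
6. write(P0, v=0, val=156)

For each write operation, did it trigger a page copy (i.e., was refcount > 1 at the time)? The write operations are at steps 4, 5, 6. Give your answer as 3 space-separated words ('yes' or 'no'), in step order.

Op 1: fork(P0) -> P1. 3 ppages; refcounts: pp0:2 pp1:2 pp2:2
Op 2: read(P0, v0) -> 47. No state change.
Op 3: read(P1, v1) -> 26. No state change.
Op 4: write(P0, v2, 186). refcount(pp2)=2>1 -> COPY to pp3. 4 ppages; refcounts: pp0:2 pp1:2 pp2:1 pp3:1
Op 5: write(P0, v0, 151). refcount(pp0)=2>1 -> COPY to pp4. 5 ppages; refcounts: pp0:1 pp1:2 pp2:1 pp3:1 pp4:1
Op 6: write(P0, v0, 156). refcount(pp4)=1 -> write in place. 5 ppages; refcounts: pp0:1 pp1:2 pp2:1 pp3:1 pp4:1

yes yes no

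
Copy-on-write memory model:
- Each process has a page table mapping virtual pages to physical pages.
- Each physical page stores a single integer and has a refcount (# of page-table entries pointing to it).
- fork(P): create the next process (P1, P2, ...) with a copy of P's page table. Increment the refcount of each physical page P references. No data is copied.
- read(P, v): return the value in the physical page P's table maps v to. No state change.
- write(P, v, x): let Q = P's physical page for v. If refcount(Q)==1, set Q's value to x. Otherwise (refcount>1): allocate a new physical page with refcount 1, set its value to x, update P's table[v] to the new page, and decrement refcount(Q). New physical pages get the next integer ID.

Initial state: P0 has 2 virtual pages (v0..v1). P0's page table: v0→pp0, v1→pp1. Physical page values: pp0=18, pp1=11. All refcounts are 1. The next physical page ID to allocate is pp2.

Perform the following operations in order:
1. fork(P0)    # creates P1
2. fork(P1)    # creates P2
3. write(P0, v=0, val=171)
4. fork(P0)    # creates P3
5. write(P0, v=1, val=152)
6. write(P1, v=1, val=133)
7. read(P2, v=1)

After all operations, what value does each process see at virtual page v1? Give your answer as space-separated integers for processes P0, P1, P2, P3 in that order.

Answer: 152 133 11 11

Derivation:
Op 1: fork(P0) -> P1. 2 ppages; refcounts: pp0:2 pp1:2
Op 2: fork(P1) -> P2. 2 ppages; refcounts: pp0:3 pp1:3
Op 3: write(P0, v0, 171). refcount(pp0)=3>1 -> COPY to pp2. 3 ppages; refcounts: pp0:2 pp1:3 pp2:1
Op 4: fork(P0) -> P3. 3 ppages; refcounts: pp0:2 pp1:4 pp2:2
Op 5: write(P0, v1, 152). refcount(pp1)=4>1 -> COPY to pp3. 4 ppages; refcounts: pp0:2 pp1:3 pp2:2 pp3:1
Op 6: write(P1, v1, 133). refcount(pp1)=3>1 -> COPY to pp4. 5 ppages; refcounts: pp0:2 pp1:2 pp2:2 pp3:1 pp4:1
Op 7: read(P2, v1) -> 11. No state change.
P0: v1 -> pp3 = 152
P1: v1 -> pp4 = 133
P2: v1 -> pp1 = 11
P3: v1 -> pp1 = 11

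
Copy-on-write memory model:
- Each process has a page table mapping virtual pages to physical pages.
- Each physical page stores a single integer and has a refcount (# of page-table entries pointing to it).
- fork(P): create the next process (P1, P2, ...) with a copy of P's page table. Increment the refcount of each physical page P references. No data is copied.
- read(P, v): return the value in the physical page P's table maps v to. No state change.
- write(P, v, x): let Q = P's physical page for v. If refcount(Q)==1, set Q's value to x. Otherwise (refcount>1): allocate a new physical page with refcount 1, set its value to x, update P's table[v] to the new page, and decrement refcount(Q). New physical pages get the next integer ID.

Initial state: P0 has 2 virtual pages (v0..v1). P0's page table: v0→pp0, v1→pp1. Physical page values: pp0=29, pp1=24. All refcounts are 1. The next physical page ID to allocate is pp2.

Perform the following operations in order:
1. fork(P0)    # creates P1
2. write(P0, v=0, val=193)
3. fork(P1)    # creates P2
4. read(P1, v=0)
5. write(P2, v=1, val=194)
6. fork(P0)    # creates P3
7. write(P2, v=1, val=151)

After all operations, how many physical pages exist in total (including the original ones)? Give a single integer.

Answer: 4

Derivation:
Op 1: fork(P0) -> P1. 2 ppages; refcounts: pp0:2 pp1:2
Op 2: write(P0, v0, 193). refcount(pp0)=2>1 -> COPY to pp2. 3 ppages; refcounts: pp0:1 pp1:2 pp2:1
Op 3: fork(P1) -> P2. 3 ppages; refcounts: pp0:2 pp1:3 pp2:1
Op 4: read(P1, v0) -> 29. No state change.
Op 5: write(P2, v1, 194). refcount(pp1)=3>1 -> COPY to pp3. 4 ppages; refcounts: pp0:2 pp1:2 pp2:1 pp3:1
Op 6: fork(P0) -> P3. 4 ppages; refcounts: pp0:2 pp1:3 pp2:2 pp3:1
Op 7: write(P2, v1, 151). refcount(pp3)=1 -> write in place. 4 ppages; refcounts: pp0:2 pp1:3 pp2:2 pp3:1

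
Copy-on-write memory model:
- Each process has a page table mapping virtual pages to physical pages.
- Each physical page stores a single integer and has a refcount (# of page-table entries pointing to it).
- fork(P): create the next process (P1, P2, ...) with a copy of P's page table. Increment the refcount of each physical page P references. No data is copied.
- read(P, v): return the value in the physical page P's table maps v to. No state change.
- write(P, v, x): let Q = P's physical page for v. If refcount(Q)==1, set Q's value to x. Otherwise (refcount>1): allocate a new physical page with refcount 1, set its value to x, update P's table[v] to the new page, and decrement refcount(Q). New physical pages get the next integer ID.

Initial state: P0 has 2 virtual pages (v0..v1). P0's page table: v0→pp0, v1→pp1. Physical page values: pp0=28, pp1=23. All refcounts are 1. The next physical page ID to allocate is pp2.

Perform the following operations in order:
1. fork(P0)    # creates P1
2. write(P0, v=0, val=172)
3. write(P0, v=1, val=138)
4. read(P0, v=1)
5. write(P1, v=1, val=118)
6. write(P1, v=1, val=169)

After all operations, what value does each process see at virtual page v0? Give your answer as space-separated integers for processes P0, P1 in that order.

Op 1: fork(P0) -> P1. 2 ppages; refcounts: pp0:2 pp1:2
Op 2: write(P0, v0, 172). refcount(pp0)=2>1 -> COPY to pp2. 3 ppages; refcounts: pp0:1 pp1:2 pp2:1
Op 3: write(P0, v1, 138). refcount(pp1)=2>1 -> COPY to pp3. 4 ppages; refcounts: pp0:1 pp1:1 pp2:1 pp3:1
Op 4: read(P0, v1) -> 138. No state change.
Op 5: write(P1, v1, 118). refcount(pp1)=1 -> write in place. 4 ppages; refcounts: pp0:1 pp1:1 pp2:1 pp3:1
Op 6: write(P1, v1, 169). refcount(pp1)=1 -> write in place. 4 ppages; refcounts: pp0:1 pp1:1 pp2:1 pp3:1
P0: v0 -> pp2 = 172
P1: v0 -> pp0 = 28

Answer: 172 28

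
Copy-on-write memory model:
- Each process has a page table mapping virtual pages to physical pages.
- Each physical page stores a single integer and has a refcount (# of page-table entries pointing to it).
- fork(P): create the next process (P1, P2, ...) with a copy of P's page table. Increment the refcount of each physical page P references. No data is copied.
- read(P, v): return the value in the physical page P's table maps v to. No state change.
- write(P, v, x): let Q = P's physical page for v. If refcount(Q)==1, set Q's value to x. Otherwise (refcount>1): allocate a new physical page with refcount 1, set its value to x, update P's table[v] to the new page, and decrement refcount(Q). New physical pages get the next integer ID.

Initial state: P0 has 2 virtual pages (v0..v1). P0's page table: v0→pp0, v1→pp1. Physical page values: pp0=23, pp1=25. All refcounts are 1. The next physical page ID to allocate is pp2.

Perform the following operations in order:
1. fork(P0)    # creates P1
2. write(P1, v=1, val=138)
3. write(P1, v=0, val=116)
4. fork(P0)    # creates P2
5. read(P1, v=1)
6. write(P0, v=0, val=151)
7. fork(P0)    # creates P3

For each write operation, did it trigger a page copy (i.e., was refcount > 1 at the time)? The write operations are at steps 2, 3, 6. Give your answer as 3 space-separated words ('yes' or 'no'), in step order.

Op 1: fork(P0) -> P1. 2 ppages; refcounts: pp0:2 pp1:2
Op 2: write(P1, v1, 138). refcount(pp1)=2>1 -> COPY to pp2. 3 ppages; refcounts: pp0:2 pp1:1 pp2:1
Op 3: write(P1, v0, 116). refcount(pp0)=2>1 -> COPY to pp3. 4 ppages; refcounts: pp0:1 pp1:1 pp2:1 pp3:1
Op 4: fork(P0) -> P2. 4 ppages; refcounts: pp0:2 pp1:2 pp2:1 pp3:1
Op 5: read(P1, v1) -> 138. No state change.
Op 6: write(P0, v0, 151). refcount(pp0)=2>1 -> COPY to pp4. 5 ppages; refcounts: pp0:1 pp1:2 pp2:1 pp3:1 pp4:1
Op 7: fork(P0) -> P3. 5 ppages; refcounts: pp0:1 pp1:3 pp2:1 pp3:1 pp4:2

yes yes yes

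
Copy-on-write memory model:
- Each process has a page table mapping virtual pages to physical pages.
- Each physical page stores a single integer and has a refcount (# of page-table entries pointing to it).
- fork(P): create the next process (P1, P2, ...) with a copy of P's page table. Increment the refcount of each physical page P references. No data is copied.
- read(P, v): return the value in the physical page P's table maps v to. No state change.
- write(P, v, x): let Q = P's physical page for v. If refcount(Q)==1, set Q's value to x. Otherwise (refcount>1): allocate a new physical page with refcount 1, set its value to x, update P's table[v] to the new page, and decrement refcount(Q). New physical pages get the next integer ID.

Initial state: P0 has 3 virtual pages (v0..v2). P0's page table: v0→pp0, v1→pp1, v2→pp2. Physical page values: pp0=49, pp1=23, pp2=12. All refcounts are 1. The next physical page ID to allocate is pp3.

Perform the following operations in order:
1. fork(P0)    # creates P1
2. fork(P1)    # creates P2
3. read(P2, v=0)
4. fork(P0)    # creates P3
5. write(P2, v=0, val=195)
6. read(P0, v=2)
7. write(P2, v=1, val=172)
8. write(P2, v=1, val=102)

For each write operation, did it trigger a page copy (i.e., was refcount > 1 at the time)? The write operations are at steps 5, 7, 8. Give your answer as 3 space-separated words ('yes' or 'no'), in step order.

Op 1: fork(P0) -> P1. 3 ppages; refcounts: pp0:2 pp1:2 pp2:2
Op 2: fork(P1) -> P2. 3 ppages; refcounts: pp0:3 pp1:3 pp2:3
Op 3: read(P2, v0) -> 49. No state change.
Op 4: fork(P0) -> P3. 3 ppages; refcounts: pp0:4 pp1:4 pp2:4
Op 5: write(P2, v0, 195). refcount(pp0)=4>1 -> COPY to pp3. 4 ppages; refcounts: pp0:3 pp1:4 pp2:4 pp3:1
Op 6: read(P0, v2) -> 12. No state change.
Op 7: write(P2, v1, 172). refcount(pp1)=4>1 -> COPY to pp4. 5 ppages; refcounts: pp0:3 pp1:3 pp2:4 pp3:1 pp4:1
Op 8: write(P2, v1, 102). refcount(pp4)=1 -> write in place. 5 ppages; refcounts: pp0:3 pp1:3 pp2:4 pp3:1 pp4:1

yes yes no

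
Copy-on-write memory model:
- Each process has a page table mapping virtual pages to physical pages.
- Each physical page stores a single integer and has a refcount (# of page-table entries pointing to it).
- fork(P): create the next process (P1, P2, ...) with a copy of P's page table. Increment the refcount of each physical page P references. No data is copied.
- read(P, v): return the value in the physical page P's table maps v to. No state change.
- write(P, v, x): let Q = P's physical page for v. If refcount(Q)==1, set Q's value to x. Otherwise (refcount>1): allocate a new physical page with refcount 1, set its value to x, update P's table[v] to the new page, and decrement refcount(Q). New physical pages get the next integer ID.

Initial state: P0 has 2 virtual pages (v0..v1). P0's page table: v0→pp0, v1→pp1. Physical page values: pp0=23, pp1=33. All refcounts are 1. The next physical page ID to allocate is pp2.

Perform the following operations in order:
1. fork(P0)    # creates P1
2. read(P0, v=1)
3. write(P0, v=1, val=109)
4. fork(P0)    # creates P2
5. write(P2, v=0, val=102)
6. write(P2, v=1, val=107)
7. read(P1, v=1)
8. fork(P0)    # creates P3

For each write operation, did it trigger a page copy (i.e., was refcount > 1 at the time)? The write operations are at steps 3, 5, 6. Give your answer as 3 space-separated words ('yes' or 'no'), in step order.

Op 1: fork(P0) -> P1. 2 ppages; refcounts: pp0:2 pp1:2
Op 2: read(P0, v1) -> 33. No state change.
Op 3: write(P0, v1, 109). refcount(pp1)=2>1 -> COPY to pp2. 3 ppages; refcounts: pp0:2 pp1:1 pp2:1
Op 4: fork(P0) -> P2. 3 ppages; refcounts: pp0:3 pp1:1 pp2:2
Op 5: write(P2, v0, 102). refcount(pp0)=3>1 -> COPY to pp3. 4 ppages; refcounts: pp0:2 pp1:1 pp2:2 pp3:1
Op 6: write(P2, v1, 107). refcount(pp2)=2>1 -> COPY to pp4. 5 ppages; refcounts: pp0:2 pp1:1 pp2:1 pp3:1 pp4:1
Op 7: read(P1, v1) -> 33. No state change.
Op 8: fork(P0) -> P3. 5 ppages; refcounts: pp0:3 pp1:1 pp2:2 pp3:1 pp4:1

yes yes yes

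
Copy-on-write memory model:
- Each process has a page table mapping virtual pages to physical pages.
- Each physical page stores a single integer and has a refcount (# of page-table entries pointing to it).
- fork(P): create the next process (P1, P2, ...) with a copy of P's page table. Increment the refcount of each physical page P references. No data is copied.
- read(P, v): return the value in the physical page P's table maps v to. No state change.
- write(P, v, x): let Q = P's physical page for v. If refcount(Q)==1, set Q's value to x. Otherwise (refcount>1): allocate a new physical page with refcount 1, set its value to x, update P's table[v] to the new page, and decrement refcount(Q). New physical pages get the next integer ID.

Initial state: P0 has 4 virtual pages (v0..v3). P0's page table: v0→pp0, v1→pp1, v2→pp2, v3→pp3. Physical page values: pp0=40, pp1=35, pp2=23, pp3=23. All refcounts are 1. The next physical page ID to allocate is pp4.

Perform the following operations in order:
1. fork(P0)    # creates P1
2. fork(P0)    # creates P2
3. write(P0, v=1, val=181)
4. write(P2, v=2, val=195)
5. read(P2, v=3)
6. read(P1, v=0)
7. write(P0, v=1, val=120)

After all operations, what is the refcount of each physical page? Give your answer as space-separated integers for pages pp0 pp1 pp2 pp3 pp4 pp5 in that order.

Answer: 3 2 2 3 1 1

Derivation:
Op 1: fork(P0) -> P1. 4 ppages; refcounts: pp0:2 pp1:2 pp2:2 pp3:2
Op 2: fork(P0) -> P2. 4 ppages; refcounts: pp0:3 pp1:3 pp2:3 pp3:3
Op 3: write(P0, v1, 181). refcount(pp1)=3>1 -> COPY to pp4. 5 ppages; refcounts: pp0:3 pp1:2 pp2:3 pp3:3 pp4:1
Op 4: write(P2, v2, 195). refcount(pp2)=3>1 -> COPY to pp5. 6 ppages; refcounts: pp0:3 pp1:2 pp2:2 pp3:3 pp4:1 pp5:1
Op 5: read(P2, v3) -> 23. No state change.
Op 6: read(P1, v0) -> 40. No state change.
Op 7: write(P0, v1, 120). refcount(pp4)=1 -> write in place. 6 ppages; refcounts: pp0:3 pp1:2 pp2:2 pp3:3 pp4:1 pp5:1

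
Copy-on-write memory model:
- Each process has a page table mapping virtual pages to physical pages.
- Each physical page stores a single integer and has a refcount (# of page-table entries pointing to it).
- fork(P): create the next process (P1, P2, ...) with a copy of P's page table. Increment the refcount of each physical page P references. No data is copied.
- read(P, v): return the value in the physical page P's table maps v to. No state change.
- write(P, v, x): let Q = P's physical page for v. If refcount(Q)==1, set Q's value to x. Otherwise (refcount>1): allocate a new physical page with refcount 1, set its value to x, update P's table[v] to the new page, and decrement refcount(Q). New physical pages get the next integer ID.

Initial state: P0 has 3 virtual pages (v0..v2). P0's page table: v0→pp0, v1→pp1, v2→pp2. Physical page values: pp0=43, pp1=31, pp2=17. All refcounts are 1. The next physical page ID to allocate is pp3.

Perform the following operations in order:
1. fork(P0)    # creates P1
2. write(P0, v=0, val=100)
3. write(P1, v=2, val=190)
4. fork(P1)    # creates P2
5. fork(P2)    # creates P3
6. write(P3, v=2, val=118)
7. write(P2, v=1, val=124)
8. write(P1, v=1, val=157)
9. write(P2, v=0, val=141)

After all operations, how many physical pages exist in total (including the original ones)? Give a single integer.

Answer: 9

Derivation:
Op 1: fork(P0) -> P1. 3 ppages; refcounts: pp0:2 pp1:2 pp2:2
Op 2: write(P0, v0, 100). refcount(pp0)=2>1 -> COPY to pp3. 4 ppages; refcounts: pp0:1 pp1:2 pp2:2 pp3:1
Op 3: write(P1, v2, 190). refcount(pp2)=2>1 -> COPY to pp4. 5 ppages; refcounts: pp0:1 pp1:2 pp2:1 pp3:1 pp4:1
Op 4: fork(P1) -> P2. 5 ppages; refcounts: pp0:2 pp1:3 pp2:1 pp3:1 pp4:2
Op 5: fork(P2) -> P3. 5 ppages; refcounts: pp0:3 pp1:4 pp2:1 pp3:1 pp4:3
Op 6: write(P3, v2, 118). refcount(pp4)=3>1 -> COPY to pp5. 6 ppages; refcounts: pp0:3 pp1:4 pp2:1 pp3:1 pp4:2 pp5:1
Op 7: write(P2, v1, 124). refcount(pp1)=4>1 -> COPY to pp6. 7 ppages; refcounts: pp0:3 pp1:3 pp2:1 pp3:1 pp4:2 pp5:1 pp6:1
Op 8: write(P1, v1, 157). refcount(pp1)=3>1 -> COPY to pp7. 8 ppages; refcounts: pp0:3 pp1:2 pp2:1 pp3:1 pp4:2 pp5:1 pp6:1 pp7:1
Op 9: write(P2, v0, 141). refcount(pp0)=3>1 -> COPY to pp8. 9 ppages; refcounts: pp0:2 pp1:2 pp2:1 pp3:1 pp4:2 pp5:1 pp6:1 pp7:1 pp8:1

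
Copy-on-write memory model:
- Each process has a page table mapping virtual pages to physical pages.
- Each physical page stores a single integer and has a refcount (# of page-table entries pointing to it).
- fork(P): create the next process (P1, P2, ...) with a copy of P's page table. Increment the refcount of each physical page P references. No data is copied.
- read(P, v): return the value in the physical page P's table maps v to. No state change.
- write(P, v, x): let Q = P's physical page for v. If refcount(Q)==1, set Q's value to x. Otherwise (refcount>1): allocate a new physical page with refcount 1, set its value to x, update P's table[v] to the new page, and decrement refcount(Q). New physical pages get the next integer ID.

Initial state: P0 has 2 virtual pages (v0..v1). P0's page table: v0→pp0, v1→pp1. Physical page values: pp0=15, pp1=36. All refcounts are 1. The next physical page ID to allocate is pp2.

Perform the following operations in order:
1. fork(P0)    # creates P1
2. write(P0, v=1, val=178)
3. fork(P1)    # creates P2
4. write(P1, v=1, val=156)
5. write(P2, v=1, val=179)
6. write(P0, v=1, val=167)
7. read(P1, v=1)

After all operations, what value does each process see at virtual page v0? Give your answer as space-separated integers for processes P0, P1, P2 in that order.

Answer: 15 15 15

Derivation:
Op 1: fork(P0) -> P1. 2 ppages; refcounts: pp0:2 pp1:2
Op 2: write(P0, v1, 178). refcount(pp1)=2>1 -> COPY to pp2. 3 ppages; refcounts: pp0:2 pp1:1 pp2:1
Op 3: fork(P1) -> P2. 3 ppages; refcounts: pp0:3 pp1:2 pp2:1
Op 4: write(P1, v1, 156). refcount(pp1)=2>1 -> COPY to pp3. 4 ppages; refcounts: pp0:3 pp1:1 pp2:1 pp3:1
Op 5: write(P2, v1, 179). refcount(pp1)=1 -> write in place. 4 ppages; refcounts: pp0:3 pp1:1 pp2:1 pp3:1
Op 6: write(P0, v1, 167). refcount(pp2)=1 -> write in place. 4 ppages; refcounts: pp0:3 pp1:1 pp2:1 pp3:1
Op 7: read(P1, v1) -> 156. No state change.
P0: v0 -> pp0 = 15
P1: v0 -> pp0 = 15
P2: v0 -> pp0 = 15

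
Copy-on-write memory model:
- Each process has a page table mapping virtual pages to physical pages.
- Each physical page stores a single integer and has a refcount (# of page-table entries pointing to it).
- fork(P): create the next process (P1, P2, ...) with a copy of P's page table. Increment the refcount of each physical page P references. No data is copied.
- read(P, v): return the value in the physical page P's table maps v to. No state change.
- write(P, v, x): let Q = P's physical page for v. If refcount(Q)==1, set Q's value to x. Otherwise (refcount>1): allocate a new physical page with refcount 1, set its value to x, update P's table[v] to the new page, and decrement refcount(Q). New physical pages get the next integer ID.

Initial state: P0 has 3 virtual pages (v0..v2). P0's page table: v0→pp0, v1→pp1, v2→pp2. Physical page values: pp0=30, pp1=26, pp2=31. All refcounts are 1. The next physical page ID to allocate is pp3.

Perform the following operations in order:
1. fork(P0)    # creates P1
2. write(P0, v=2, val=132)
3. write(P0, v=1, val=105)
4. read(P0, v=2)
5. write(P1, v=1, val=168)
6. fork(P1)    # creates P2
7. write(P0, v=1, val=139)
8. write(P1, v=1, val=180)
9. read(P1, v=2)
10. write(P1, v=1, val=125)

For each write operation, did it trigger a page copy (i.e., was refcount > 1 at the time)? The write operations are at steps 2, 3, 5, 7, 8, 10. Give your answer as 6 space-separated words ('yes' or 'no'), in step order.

Op 1: fork(P0) -> P1. 3 ppages; refcounts: pp0:2 pp1:2 pp2:2
Op 2: write(P0, v2, 132). refcount(pp2)=2>1 -> COPY to pp3. 4 ppages; refcounts: pp0:2 pp1:2 pp2:1 pp3:1
Op 3: write(P0, v1, 105). refcount(pp1)=2>1 -> COPY to pp4. 5 ppages; refcounts: pp0:2 pp1:1 pp2:1 pp3:1 pp4:1
Op 4: read(P0, v2) -> 132. No state change.
Op 5: write(P1, v1, 168). refcount(pp1)=1 -> write in place. 5 ppages; refcounts: pp0:2 pp1:1 pp2:1 pp3:1 pp4:1
Op 6: fork(P1) -> P2. 5 ppages; refcounts: pp0:3 pp1:2 pp2:2 pp3:1 pp4:1
Op 7: write(P0, v1, 139). refcount(pp4)=1 -> write in place. 5 ppages; refcounts: pp0:3 pp1:2 pp2:2 pp3:1 pp4:1
Op 8: write(P1, v1, 180). refcount(pp1)=2>1 -> COPY to pp5. 6 ppages; refcounts: pp0:3 pp1:1 pp2:2 pp3:1 pp4:1 pp5:1
Op 9: read(P1, v2) -> 31. No state change.
Op 10: write(P1, v1, 125). refcount(pp5)=1 -> write in place. 6 ppages; refcounts: pp0:3 pp1:1 pp2:2 pp3:1 pp4:1 pp5:1

yes yes no no yes no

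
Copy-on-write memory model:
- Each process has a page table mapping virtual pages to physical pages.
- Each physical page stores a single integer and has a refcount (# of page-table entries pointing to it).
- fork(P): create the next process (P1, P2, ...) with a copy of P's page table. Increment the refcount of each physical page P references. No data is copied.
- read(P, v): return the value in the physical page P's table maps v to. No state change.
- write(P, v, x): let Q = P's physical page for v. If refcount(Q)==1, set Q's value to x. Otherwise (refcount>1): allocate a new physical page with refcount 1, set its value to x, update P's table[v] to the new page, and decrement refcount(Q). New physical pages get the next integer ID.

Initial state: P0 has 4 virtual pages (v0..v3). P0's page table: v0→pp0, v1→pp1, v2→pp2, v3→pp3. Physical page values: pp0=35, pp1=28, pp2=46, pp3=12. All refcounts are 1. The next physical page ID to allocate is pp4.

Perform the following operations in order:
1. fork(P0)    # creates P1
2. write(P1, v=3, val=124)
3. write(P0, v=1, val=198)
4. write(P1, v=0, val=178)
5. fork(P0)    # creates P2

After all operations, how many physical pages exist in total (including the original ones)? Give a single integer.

Op 1: fork(P0) -> P1. 4 ppages; refcounts: pp0:2 pp1:2 pp2:2 pp3:2
Op 2: write(P1, v3, 124). refcount(pp3)=2>1 -> COPY to pp4. 5 ppages; refcounts: pp0:2 pp1:2 pp2:2 pp3:1 pp4:1
Op 3: write(P0, v1, 198). refcount(pp1)=2>1 -> COPY to pp5. 6 ppages; refcounts: pp0:2 pp1:1 pp2:2 pp3:1 pp4:1 pp5:1
Op 4: write(P1, v0, 178). refcount(pp0)=2>1 -> COPY to pp6. 7 ppages; refcounts: pp0:1 pp1:1 pp2:2 pp3:1 pp4:1 pp5:1 pp6:1
Op 5: fork(P0) -> P2. 7 ppages; refcounts: pp0:2 pp1:1 pp2:3 pp3:2 pp4:1 pp5:2 pp6:1

Answer: 7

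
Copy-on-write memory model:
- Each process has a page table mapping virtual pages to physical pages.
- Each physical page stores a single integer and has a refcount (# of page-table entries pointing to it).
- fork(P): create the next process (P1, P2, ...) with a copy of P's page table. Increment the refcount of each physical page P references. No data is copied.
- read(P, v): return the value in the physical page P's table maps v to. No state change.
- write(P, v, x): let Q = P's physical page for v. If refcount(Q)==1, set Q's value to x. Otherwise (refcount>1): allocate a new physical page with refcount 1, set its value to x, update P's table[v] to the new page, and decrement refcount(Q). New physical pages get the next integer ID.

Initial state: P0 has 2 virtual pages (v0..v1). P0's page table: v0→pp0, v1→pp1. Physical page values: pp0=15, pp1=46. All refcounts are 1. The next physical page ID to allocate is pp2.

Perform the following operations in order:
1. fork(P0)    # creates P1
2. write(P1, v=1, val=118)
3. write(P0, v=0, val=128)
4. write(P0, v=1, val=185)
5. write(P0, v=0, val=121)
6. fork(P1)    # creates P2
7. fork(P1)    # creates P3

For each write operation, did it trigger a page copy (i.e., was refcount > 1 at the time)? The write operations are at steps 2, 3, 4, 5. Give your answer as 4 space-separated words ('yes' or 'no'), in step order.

Op 1: fork(P0) -> P1. 2 ppages; refcounts: pp0:2 pp1:2
Op 2: write(P1, v1, 118). refcount(pp1)=2>1 -> COPY to pp2. 3 ppages; refcounts: pp0:2 pp1:1 pp2:1
Op 3: write(P0, v0, 128). refcount(pp0)=2>1 -> COPY to pp3. 4 ppages; refcounts: pp0:1 pp1:1 pp2:1 pp3:1
Op 4: write(P0, v1, 185). refcount(pp1)=1 -> write in place. 4 ppages; refcounts: pp0:1 pp1:1 pp2:1 pp3:1
Op 5: write(P0, v0, 121). refcount(pp3)=1 -> write in place. 4 ppages; refcounts: pp0:1 pp1:1 pp2:1 pp3:1
Op 6: fork(P1) -> P2. 4 ppages; refcounts: pp0:2 pp1:1 pp2:2 pp3:1
Op 7: fork(P1) -> P3. 4 ppages; refcounts: pp0:3 pp1:1 pp2:3 pp3:1

yes yes no no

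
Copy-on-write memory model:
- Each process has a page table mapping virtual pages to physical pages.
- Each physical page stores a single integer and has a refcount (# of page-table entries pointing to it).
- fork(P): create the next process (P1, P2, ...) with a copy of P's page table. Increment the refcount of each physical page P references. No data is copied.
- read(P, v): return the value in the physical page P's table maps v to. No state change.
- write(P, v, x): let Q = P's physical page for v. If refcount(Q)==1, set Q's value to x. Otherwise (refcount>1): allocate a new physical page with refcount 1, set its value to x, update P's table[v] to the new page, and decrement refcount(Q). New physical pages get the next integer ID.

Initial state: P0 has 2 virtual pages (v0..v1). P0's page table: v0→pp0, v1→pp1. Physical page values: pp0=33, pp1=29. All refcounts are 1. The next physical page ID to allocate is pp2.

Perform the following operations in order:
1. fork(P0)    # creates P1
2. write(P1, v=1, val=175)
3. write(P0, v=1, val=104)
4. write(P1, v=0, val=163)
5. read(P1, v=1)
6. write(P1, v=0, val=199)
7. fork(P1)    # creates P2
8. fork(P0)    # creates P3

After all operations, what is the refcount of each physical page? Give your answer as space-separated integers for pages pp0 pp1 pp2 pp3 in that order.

Op 1: fork(P0) -> P1. 2 ppages; refcounts: pp0:2 pp1:2
Op 2: write(P1, v1, 175). refcount(pp1)=2>1 -> COPY to pp2. 3 ppages; refcounts: pp0:2 pp1:1 pp2:1
Op 3: write(P0, v1, 104). refcount(pp1)=1 -> write in place. 3 ppages; refcounts: pp0:2 pp1:1 pp2:1
Op 4: write(P1, v0, 163). refcount(pp0)=2>1 -> COPY to pp3. 4 ppages; refcounts: pp0:1 pp1:1 pp2:1 pp3:1
Op 5: read(P1, v1) -> 175. No state change.
Op 6: write(P1, v0, 199). refcount(pp3)=1 -> write in place. 4 ppages; refcounts: pp0:1 pp1:1 pp2:1 pp3:1
Op 7: fork(P1) -> P2. 4 ppages; refcounts: pp0:1 pp1:1 pp2:2 pp3:2
Op 8: fork(P0) -> P3. 4 ppages; refcounts: pp0:2 pp1:2 pp2:2 pp3:2

Answer: 2 2 2 2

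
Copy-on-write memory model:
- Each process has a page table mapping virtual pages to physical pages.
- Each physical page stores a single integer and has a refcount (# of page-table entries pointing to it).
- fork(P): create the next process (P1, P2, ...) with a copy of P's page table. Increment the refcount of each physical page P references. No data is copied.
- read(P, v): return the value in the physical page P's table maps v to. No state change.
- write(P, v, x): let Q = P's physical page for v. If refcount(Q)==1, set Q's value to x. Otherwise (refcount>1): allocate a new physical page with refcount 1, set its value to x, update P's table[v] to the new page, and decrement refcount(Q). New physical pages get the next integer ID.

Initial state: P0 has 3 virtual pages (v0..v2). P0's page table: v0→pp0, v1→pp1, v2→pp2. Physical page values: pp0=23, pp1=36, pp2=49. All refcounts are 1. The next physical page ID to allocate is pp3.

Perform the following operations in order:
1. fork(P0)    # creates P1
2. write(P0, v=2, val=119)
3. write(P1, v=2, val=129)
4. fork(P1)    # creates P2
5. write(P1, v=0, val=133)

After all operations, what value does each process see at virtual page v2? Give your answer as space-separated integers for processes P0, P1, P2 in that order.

Answer: 119 129 129

Derivation:
Op 1: fork(P0) -> P1. 3 ppages; refcounts: pp0:2 pp1:2 pp2:2
Op 2: write(P0, v2, 119). refcount(pp2)=2>1 -> COPY to pp3. 4 ppages; refcounts: pp0:2 pp1:2 pp2:1 pp3:1
Op 3: write(P1, v2, 129). refcount(pp2)=1 -> write in place. 4 ppages; refcounts: pp0:2 pp1:2 pp2:1 pp3:1
Op 4: fork(P1) -> P2. 4 ppages; refcounts: pp0:3 pp1:3 pp2:2 pp3:1
Op 5: write(P1, v0, 133). refcount(pp0)=3>1 -> COPY to pp4. 5 ppages; refcounts: pp0:2 pp1:3 pp2:2 pp3:1 pp4:1
P0: v2 -> pp3 = 119
P1: v2 -> pp2 = 129
P2: v2 -> pp2 = 129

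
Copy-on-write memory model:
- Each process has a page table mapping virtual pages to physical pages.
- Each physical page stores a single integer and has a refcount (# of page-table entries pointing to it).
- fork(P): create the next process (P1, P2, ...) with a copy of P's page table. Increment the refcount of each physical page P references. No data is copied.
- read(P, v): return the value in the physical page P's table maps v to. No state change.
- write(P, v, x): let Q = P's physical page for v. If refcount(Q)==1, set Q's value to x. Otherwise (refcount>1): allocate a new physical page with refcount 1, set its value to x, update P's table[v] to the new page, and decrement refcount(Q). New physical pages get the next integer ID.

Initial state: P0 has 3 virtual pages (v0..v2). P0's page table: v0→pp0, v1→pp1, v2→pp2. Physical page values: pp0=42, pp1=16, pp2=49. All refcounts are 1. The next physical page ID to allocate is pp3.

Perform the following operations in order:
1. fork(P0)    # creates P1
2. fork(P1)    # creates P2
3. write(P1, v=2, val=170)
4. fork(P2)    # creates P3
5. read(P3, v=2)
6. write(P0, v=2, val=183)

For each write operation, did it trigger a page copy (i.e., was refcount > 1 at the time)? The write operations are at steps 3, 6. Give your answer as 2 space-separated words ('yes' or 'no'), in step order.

Op 1: fork(P0) -> P1. 3 ppages; refcounts: pp0:2 pp1:2 pp2:2
Op 2: fork(P1) -> P2. 3 ppages; refcounts: pp0:3 pp1:3 pp2:3
Op 3: write(P1, v2, 170). refcount(pp2)=3>1 -> COPY to pp3. 4 ppages; refcounts: pp0:3 pp1:3 pp2:2 pp3:1
Op 4: fork(P2) -> P3. 4 ppages; refcounts: pp0:4 pp1:4 pp2:3 pp3:1
Op 5: read(P3, v2) -> 49. No state change.
Op 6: write(P0, v2, 183). refcount(pp2)=3>1 -> COPY to pp4. 5 ppages; refcounts: pp0:4 pp1:4 pp2:2 pp3:1 pp4:1

yes yes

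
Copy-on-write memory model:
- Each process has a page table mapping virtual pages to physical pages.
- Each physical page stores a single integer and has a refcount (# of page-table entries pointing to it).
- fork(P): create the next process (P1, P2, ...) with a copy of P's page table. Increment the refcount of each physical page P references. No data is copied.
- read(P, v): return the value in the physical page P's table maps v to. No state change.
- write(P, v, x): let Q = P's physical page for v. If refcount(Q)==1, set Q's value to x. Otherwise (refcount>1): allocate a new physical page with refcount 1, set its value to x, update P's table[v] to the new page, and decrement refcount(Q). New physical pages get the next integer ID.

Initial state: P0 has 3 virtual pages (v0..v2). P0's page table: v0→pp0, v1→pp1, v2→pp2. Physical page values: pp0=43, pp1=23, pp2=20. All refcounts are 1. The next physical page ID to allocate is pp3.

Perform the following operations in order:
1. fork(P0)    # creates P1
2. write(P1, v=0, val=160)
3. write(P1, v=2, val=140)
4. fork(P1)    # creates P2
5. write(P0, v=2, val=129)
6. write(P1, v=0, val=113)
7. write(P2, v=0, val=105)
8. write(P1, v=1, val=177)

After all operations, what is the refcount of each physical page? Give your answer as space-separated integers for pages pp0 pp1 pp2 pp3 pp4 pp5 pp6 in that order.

Answer: 1 2 1 1 2 1 1

Derivation:
Op 1: fork(P0) -> P1. 3 ppages; refcounts: pp0:2 pp1:2 pp2:2
Op 2: write(P1, v0, 160). refcount(pp0)=2>1 -> COPY to pp3. 4 ppages; refcounts: pp0:1 pp1:2 pp2:2 pp3:1
Op 3: write(P1, v2, 140). refcount(pp2)=2>1 -> COPY to pp4. 5 ppages; refcounts: pp0:1 pp1:2 pp2:1 pp3:1 pp4:1
Op 4: fork(P1) -> P2. 5 ppages; refcounts: pp0:1 pp1:3 pp2:1 pp3:2 pp4:2
Op 5: write(P0, v2, 129). refcount(pp2)=1 -> write in place. 5 ppages; refcounts: pp0:1 pp1:3 pp2:1 pp3:2 pp4:2
Op 6: write(P1, v0, 113). refcount(pp3)=2>1 -> COPY to pp5. 6 ppages; refcounts: pp0:1 pp1:3 pp2:1 pp3:1 pp4:2 pp5:1
Op 7: write(P2, v0, 105). refcount(pp3)=1 -> write in place. 6 ppages; refcounts: pp0:1 pp1:3 pp2:1 pp3:1 pp4:2 pp5:1
Op 8: write(P1, v1, 177). refcount(pp1)=3>1 -> COPY to pp6. 7 ppages; refcounts: pp0:1 pp1:2 pp2:1 pp3:1 pp4:2 pp5:1 pp6:1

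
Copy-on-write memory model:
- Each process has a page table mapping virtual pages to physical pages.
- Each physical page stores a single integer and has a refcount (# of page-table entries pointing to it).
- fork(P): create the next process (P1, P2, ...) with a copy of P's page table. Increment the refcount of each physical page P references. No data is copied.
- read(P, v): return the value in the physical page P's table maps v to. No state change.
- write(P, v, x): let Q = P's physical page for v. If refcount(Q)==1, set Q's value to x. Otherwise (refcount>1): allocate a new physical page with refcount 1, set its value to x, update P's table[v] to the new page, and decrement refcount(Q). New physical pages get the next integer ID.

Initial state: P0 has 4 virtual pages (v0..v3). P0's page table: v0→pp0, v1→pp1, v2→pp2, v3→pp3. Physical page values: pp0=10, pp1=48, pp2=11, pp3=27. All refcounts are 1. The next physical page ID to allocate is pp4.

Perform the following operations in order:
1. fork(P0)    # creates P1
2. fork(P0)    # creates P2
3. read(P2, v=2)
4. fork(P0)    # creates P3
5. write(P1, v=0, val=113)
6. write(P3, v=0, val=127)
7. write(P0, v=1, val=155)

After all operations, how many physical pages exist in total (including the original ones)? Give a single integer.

Answer: 7

Derivation:
Op 1: fork(P0) -> P1. 4 ppages; refcounts: pp0:2 pp1:2 pp2:2 pp3:2
Op 2: fork(P0) -> P2. 4 ppages; refcounts: pp0:3 pp1:3 pp2:3 pp3:3
Op 3: read(P2, v2) -> 11. No state change.
Op 4: fork(P0) -> P3. 4 ppages; refcounts: pp0:4 pp1:4 pp2:4 pp3:4
Op 5: write(P1, v0, 113). refcount(pp0)=4>1 -> COPY to pp4. 5 ppages; refcounts: pp0:3 pp1:4 pp2:4 pp3:4 pp4:1
Op 6: write(P3, v0, 127). refcount(pp0)=3>1 -> COPY to pp5. 6 ppages; refcounts: pp0:2 pp1:4 pp2:4 pp3:4 pp4:1 pp5:1
Op 7: write(P0, v1, 155). refcount(pp1)=4>1 -> COPY to pp6. 7 ppages; refcounts: pp0:2 pp1:3 pp2:4 pp3:4 pp4:1 pp5:1 pp6:1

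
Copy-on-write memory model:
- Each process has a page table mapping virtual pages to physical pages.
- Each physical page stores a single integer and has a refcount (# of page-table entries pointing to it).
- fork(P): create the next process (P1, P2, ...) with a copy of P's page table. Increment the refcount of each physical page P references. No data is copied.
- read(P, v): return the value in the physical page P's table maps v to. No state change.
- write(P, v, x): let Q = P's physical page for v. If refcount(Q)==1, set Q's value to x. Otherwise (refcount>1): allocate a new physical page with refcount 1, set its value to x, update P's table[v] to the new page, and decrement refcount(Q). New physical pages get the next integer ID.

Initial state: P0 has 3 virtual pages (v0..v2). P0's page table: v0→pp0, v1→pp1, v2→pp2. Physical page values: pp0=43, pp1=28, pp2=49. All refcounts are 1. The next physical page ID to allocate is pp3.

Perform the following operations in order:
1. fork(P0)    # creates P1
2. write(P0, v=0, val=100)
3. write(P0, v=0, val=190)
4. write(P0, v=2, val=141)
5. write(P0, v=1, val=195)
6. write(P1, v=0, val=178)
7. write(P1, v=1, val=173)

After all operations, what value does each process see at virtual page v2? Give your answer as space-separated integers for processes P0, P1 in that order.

Op 1: fork(P0) -> P1. 3 ppages; refcounts: pp0:2 pp1:2 pp2:2
Op 2: write(P0, v0, 100). refcount(pp0)=2>1 -> COPY to pp3. 4 ppages; refcounts: pp0:1 pp1:2 pp2:2 pp3:1
Op 3: write(P0, v0, 190). refcount(pp3)=1 -> write in place. 4 ppages; refcounts: pp0:1 pp1:2 pp2:2 pp3:1
Op 4: write(P0, v2, 141). refcount(pp2)=2>1 -> COPY to pp4. 5 ppages; refcounts: pp0:1 pp1:2 pp2:1 pp3:1 pp4:1
Op 5: write(P0, v1, 195). refcount(pp1)=2>1 -> COPY to pp5. 6 ppages; refcounts: pp0:1 pp1:1 pp2:1 pp3:1 pp4:1 pp5:1
Op 6: write(P1, v0, 178). refcount(pp0)=1 -> write in place. 6 ppages; refcounts: pp0:1 pp1:1 pp2:1 pp3:1 pp4:1 pp5:1
Op 7: write(P1, v1, 173). refcount(pp1)=1 -> write in place. 6 ppages; refcounts: pp0:1 pp1:1 pp2:1 pp3:1 pp4:1 pp5:1
P0: v2 -> pp4 = 141
P1: v2 -> pp2 = 49

Answer: 141 49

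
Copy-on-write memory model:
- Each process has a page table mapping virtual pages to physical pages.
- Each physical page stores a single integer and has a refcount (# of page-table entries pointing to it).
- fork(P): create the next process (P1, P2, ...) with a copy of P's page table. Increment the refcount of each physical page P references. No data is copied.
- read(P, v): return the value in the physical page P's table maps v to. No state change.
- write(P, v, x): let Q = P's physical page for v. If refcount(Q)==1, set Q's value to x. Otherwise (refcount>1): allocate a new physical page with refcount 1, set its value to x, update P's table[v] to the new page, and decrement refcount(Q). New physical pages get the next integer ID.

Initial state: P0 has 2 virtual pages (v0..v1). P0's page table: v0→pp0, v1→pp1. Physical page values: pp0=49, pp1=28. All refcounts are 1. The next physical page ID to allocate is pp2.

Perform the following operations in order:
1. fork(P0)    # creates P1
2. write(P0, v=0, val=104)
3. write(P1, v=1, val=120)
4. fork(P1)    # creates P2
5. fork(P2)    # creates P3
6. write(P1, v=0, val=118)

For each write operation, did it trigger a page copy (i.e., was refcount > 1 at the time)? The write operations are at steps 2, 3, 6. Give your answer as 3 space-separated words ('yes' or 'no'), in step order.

Op 1: fork(P0) -> P1. 2 ppages; refcounts: pp0:2 pp1:2
Op 2: write(P0, v0, 104). refcount(pp0)=2>1 -> COPY to pp2. 3 ppages; refcounts: pp0:1 pp1:2 pp2:1
Op 3: write(P1, v1, 120). refcount(pp1)=2>1 -> COPY to pp3. 4 ppages; refcounts: pp0:1 pp1:1 pp2:1 pp3:1
Op 4: fork(P1) -> P2. 4 ppages; refcounts: pp0:2 pp1:1 pp2:1 pp3:2
Op 5: fork(P2) -> P3. 4 ppages; refcounts: pp0:3 pp1:1 pp2:1 pp3:3
Op 6: write(P1, v0, 118). refcount(pp0)=3>1 -> COPY to pp4. 5 ppages; refcounts: pp0:2 pp1:1 pp2:1 pp3:3 pp4:1

yes yes yes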